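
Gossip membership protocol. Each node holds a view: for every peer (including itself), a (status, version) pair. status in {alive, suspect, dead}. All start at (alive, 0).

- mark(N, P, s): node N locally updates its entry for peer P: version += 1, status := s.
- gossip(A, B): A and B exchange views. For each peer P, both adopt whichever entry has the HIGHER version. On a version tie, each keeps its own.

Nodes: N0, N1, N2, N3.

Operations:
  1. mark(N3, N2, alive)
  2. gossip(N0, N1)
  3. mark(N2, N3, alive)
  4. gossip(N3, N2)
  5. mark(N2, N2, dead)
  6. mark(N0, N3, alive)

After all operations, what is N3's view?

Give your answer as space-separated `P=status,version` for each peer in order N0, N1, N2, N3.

Op 1: N3 marks N2=alive -> (alive,v1)
Op 2: gossip N0<->N1 -> N0.N0=(alive,v0) N0.N1=(alive,v0) N0.N2=(alive,v0) N0.N3=(alive,v0) | N1.N0=(alive,v0) N1.N1=(alive,v0) N1.N2=(alive,v0) N1.N3=(alive,v0)
Op 3: N2 marks N3=alive -> (alive,v1)
Op 4: gossip N3<->N2 -> N3.N0=(alive,v0) N3.N1=(alive,v0) N3.N2=(alive,v1) N3.N3=(alive,v1) | N2.N0=(alive,v0) N2.N1=(alive,v0) N2.N2=(alive,v1) N2.N3=(alive,v1)
Op 5: N2 marks N2=dead -> (dead,v2)
Op 6: N0 marks N3=alive -> (alive,v1)

Answer: N0=alive,0 N1=alive,0 N2=alive,1 N3=alive,1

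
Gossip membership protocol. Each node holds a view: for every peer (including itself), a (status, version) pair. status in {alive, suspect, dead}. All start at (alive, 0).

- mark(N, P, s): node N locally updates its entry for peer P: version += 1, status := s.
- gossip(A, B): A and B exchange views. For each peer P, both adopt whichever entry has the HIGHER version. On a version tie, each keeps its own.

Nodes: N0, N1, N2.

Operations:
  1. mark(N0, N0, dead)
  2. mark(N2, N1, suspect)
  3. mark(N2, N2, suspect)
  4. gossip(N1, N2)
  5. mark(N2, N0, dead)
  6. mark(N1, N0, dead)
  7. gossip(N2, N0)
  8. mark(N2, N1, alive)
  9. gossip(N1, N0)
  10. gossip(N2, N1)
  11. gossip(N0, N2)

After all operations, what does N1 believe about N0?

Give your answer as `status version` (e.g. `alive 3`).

Answer: dead 1

Derivation:
Op 1: N0 marks N0=dead -> (dead,v1)
Op 2: N2 marks N1=suspect -> (suspect,v1)
Op 3: N2 marks N2=suspect -> (suspect,v1)
Op 4: gossip N1<->N2 -> N1.N0=(alive,v0) N1.N1=(suspect,v1) N1.N2=(suspect,v1) | N2.N0=(alive,v0) N2.N1=(suspect,v1) N2.N2=(suspect,v1)
Op 5: N2 marks N0=dead -> (dead,v1)
Op 6: N1 marks N0=dead -> (dead,v1)
Op 7: gossip N2<->N0 -> N2.N0=(dead,v1) N2.N1=(suspect,v1) N2.N2=(suspect,v1) | N0.N0=(dead,v1) N0.N1=(suspect,v1) N0.N2=(suspect,v1)
Op 8: N2 marks N1=alive -> (alive,v2)
Op 9: gossip N1<->N0 -> N1.N0=(dead,v1) N1.N1=(suspect,v1) N1.N2=(suspect,v1) | N0.N0=(dead,v1) N0.N1=(suspect,v1) N0.N2=(suspect,v1)
Op 10: gossip N2<->N1 -> N2.N0=(dead,v1) N2.N1=(alive,v2) N2.N2=(suspect,v1) | N1.N0=(dead,v1) N1.N1=(alive,v2) N1.N2=(suspect,v1)
Op 11: gossip N0<->N2 -> N0.N0=(dead,v1) N0.N1=(alive,v2) N0.N2=(suspect,v1) | N2.N0=(dead,v1) N2.N1=(alive,v2) N2.N2=(suspect,v1)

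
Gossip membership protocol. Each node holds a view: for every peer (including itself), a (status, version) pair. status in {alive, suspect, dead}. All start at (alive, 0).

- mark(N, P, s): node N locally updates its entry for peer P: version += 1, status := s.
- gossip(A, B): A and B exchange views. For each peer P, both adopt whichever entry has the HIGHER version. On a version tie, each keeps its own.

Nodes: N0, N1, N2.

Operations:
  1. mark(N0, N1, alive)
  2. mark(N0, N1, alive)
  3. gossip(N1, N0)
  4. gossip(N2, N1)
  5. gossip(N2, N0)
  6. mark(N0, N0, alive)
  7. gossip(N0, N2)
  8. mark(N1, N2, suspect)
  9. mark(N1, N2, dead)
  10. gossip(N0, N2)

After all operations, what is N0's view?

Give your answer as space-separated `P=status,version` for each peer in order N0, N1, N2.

Answer: N0=alive,1 N1=alive,2 N2=alive,0

Derivation:
Op 1: N0 marks N1=alive -> (alive,v1)
Op 2: N0 marks N1=alive -> (alive,v2)
Op 3: gossip N1<->N0 -> N1.N0=(alive,v0) N1.N1=(alive,v2) N1.N2=(alive,v0) | N0.N0=(alive,v0) N0.N1=(alive,v2) N0.N2=(alive,v0)
Op 4: gossip N2<->N1 -> N2.N0=(alive,v0) N2.N1=(alive,v2) N2.N2=(alive,v0) | N1.N0=(alive,v0) N1.N1=(alive,v2) N1.N2=(alive,v0)
Op 5: gossip N2<->N0 -> N2.N0=(alive,v0) N2.N1=(alive,v2) N2.N2=(alive,v0) | N0.N0=(alive,v0) N0.N1=(alive,v2) N0.N2=(alive,v0)
Op 6: N0 marks N0=alive -> (alive,v1)
Op 7: gossip N0<->N2 -> N0.N0=(alive,v1) N0.N1=(alive,v2) N0.N2=(alive,v0) | N2.N0=(alive,v1) N2.N1=(alive,v2) N2.N2=(alive,v0)
Op 8: N1 marks N2=suspect -> (suspect,v1)
Op 9: N1 marks N2=dead -> (dead,v2)
Op 10: gossip N0<->N2 -> N0.N0=(alive,v1) N0.N1=(alive,v2) N0.N2=(alive,v0) | N2.N0=(alive,v1) N2.N1=(alive,v2) N2.N2=(alive,v0)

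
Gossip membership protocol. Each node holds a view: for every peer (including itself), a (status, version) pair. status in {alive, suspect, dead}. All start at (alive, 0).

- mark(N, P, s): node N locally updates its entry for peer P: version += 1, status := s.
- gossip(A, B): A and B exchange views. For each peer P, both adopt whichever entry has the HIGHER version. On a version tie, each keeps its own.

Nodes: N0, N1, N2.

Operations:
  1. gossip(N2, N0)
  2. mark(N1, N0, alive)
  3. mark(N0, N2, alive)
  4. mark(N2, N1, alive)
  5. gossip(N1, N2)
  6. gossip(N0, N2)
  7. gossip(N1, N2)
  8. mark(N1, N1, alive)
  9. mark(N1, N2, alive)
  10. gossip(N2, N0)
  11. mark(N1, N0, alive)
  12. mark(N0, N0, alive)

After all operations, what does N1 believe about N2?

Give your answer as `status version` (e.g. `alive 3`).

Op 1: gossip N2<->N0 -> N2.N0=(alive,v0) N2.N1=(alive,v0) N2.N2=(alive,v0) | N0.N0=(alive,v0) N0.N1=(alive,v0) N0.N2=(alive,v0)
Op 2: N1 marks N0=alive -> (alive,v1)
Op 3: N0 marks N2=alive -> (alive,v1)
Op 4: N2 marks N1=alive -> (alive,v1)
Op 5: gossip N1<->N2 -> N1.N0=(alive,v1) N1.N1=(alive,v1) N1.N2=(alive,v0) | N2.N0=(alive,v1) N2.N1=(alive,v1) N2.N2=(alive,v0)
Op 6: gossip N0<->N2 -> N0.N0=(alive,v1) N0.N1=(alive,v1) N0.N2=(alive,v1) | N2.N0=(alive,v1) N2.N1=(alive,v1) N2.N2=(alive,v1)
Op 7: gossip N1<->N2 -> N1.N0=(alive,v1) N1.N1=(alive,v1) N1.N2=(alive,v1) | N2.N0=(alive,v1) N2.N1=(alive,v1) N2.N2=(alive,v1)
Op 8: N1 marks N1=alive -> (alive,v2)
Op 9: N1 marks N2=alive -> (alive,v2)
Op 10: gossip N2<->N0 -> N2.N0=(alive,v1) N2.N1=(alive,v1) N2.N2=(alive,v1) | N0.N0=(alive,v1) N0.N1=(alive,v1) N0.N2=(alive,v1)
Op 11: N1 marks N0=alive -> (alive,v2)
Op 12: N0 marks N0=alive -> (alive,v2)

Answer: alive 2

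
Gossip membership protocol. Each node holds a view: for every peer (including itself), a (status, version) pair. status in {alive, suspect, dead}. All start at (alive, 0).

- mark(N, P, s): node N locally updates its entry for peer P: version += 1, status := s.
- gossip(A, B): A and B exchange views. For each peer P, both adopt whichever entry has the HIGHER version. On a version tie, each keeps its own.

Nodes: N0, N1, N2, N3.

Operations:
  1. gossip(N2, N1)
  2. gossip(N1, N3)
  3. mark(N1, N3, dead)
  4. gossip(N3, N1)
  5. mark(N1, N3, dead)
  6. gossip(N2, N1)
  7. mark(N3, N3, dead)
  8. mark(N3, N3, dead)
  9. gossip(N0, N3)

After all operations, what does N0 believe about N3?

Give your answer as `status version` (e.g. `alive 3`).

Op 1: gossip N2<->N1 -> N2.N0=(alive,v0) N2.N1=(alive,v0) N2.N2=(alive,v0) N2.N3=(alive,v0) | N1.N0=(alive,v0) N1.N1=(alive,v0) N1.N2=(alive,v0) N1.N3=(alive,v0)
Op 2: gossip N1<->N3 -> N1.N0=(alive,v0) N1.N1=(alive,v0) N1.N2=(alive,v0) N1.N3=(alive,v0) | N3.N0=(alive,v0) N3.N1=(alive,v0) N3.N2=(alive,v0) N3.N3=(alive,v0)
Op 3: N1 marks N3=dead -> (dead,v1)
Op 4: gossip N3<->N1 -> N3.N0=(alive,v0) N3.N1=(alive,v0) N3.N2=(alive,v0) N3.N3=(dead,v1) | N1.N0=(alive,v0) N1.N1=(alive,v0) N1.N2=(alive,v0) N1.N3=(dead,v1)
Op 5: N1 marks N3=dead -> (dead,v2)
Op 6: gossip N2<->N1 -> N2.N0=(alive,v0) N2.N1=(alive,v0) N2.N2=(alive,v0) N2.N3=(dead,v2) | N1.N0=(alive,v0) N1.N1=(alive,v0) N1.N2=(alive,v0) N1.N3=(dead,v2)
Op 7: N3 marks N3=dead -> (dead,v2)
Op 8: N3 marks N3=dead -> (dead,v3)
Op 9: gossip N0<->N3 -> N0.N0=(alive,v0) N0.N1=(alive,v0) N0.N2=(alive,v0) N0.N3=(dead,v3) | N3.N0=(alive,v0) N3.N1=(alive,v0) N3.N2=(alive,v0) N3.N3=(dead,v3)

Answer: dead 3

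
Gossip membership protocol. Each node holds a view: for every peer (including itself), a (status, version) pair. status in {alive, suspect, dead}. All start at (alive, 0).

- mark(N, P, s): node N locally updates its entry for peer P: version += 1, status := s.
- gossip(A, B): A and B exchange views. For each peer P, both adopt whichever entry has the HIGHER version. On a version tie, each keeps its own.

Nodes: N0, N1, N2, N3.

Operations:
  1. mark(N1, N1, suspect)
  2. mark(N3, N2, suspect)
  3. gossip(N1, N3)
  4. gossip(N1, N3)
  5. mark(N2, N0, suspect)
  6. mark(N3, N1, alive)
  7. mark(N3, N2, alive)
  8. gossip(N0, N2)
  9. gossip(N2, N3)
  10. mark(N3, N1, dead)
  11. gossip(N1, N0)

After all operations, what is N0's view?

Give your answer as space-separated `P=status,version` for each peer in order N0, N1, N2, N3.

Op 1: N1 marks N1=suspect -> (suspect,v1)
Op 2: N3 marks N2=suspect -> (suspect,v1)
Op 3: gossip N1<->N3 -> N1.N0=(alive,v0) N1.N1=(suspect,v1) N1.N2=(suspect,v1) N1.N3=(alive,v0) | N3.N0=(alive,v0) N3.N1=(suspect,v1) N3.N2=(suspect,v1) N3.N3=(alive,v0)
Op 4: gossip N1<->N3 -> N1.N0=(alive,v0) N1.N1=(suspect,v1) N1.N2=(suspect,v1) N1.N3=(alive,v0) | N3.N0=(alive,v0) N3.N1=(suspect,v1) N3.N2=(suspect,v1) N3.N3=(alive,v0)
Op 5: N2 marks N0=suspect -> (suspect,v1)
Op 6: N3 marks N1=alive -> (alive,v2)
Op 7: N3 marks N2=alive -> (alive,v2)
Op 8: gossip N0<->N2 -> N0.N0=(suspect,v1) N0.N1=(alive,v0) N0.N2=(alive,v0) N0.N3=(alive,v0) | N2.N0=(suspect,v1) N2.N1=(alive,v0) N2.N2=(alive,v0) N2.N3=(alive,v0)
Op 9: gossip N2<->N3 -> N2.N0=(suspect,v1) N2.N1=(alive,v2) N2.N2=(alive,v2) N2.N3=(alive,v0) | N3.N0=(suspect,v1) N3.N1=(alive,v2) N3.N2=(alive,v2) N3.N3=(alive,v0)
Op 10: N3 marks N1=dead -> (dead,v3)
Op 11: gossip N1<->N0 -> N1.N0=(suspect,v1) N1.N1=(suspect,v1) N1.N2=(suspect,v1) N1.N3=(alive,v0) | N0.N0=(suspect,v1) N0.N1=(suspect,v1) N0.N2=(suspect,v1) N0.N3=(alive,v0)

Answer: N0=suspect,1 N1=suspect,1 N2=suspect,1 N3=alive,0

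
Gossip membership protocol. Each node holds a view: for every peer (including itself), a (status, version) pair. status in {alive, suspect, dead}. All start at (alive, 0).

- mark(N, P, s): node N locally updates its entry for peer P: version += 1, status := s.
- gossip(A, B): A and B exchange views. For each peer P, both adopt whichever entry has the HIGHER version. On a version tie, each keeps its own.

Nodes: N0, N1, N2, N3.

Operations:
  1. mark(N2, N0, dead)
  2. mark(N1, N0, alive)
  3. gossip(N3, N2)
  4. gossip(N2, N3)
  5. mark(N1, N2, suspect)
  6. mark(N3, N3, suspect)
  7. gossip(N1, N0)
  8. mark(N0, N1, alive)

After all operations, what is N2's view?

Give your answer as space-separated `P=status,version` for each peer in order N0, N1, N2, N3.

Answer: N0=dead,1 N1=alive,0 N2=alive,0 N3=alive,0

Derivation:
Op 1: N2 marks N0=dead -> (dead,v1)
Op 2: N1 marks N0=alive -> (alive,v1)
Op 3: gossip N3<->N2 -> N3.N0=(dead,v1) N3.N1=(alive,v0) N3.N2=(alive,v0) N3.N3=(alive,v0) | N2.N0=(dead,v1) N2.N1=(alive,v0) N2.N2=(alive,v0) N2.N3=(alive,v0)
Op 4: gossip N2<->N3 -> N2.N0=(dead,v1) N2.N1=(alive,v0) N2.N2=(alive,v0) N2.N3=(alive,v0) | N3.N0=(dead,v1) N3.N1=(alive,v0) N3.N2=(alive,v0) N3.N3=(alive,v0)
Op 5: N1 marks N2=suspect -> (suspect,v1)
Op 6: N3 marks N3=suspect -> (suspect,v1)
Op 7: gossip N1<->N0 -> N1.N0=(alive,v1) N1.N1=(alive,v0) N1.N2=(suspect,v1) N1.N3=(alive,v0) | N0.N0=(alive,v1) N0.N1=(alive,v0) N0.N2=(suspect,v1) N0.N3=(alive,v0)
Op 8: N0 marks N1=alive -> (alive,v1)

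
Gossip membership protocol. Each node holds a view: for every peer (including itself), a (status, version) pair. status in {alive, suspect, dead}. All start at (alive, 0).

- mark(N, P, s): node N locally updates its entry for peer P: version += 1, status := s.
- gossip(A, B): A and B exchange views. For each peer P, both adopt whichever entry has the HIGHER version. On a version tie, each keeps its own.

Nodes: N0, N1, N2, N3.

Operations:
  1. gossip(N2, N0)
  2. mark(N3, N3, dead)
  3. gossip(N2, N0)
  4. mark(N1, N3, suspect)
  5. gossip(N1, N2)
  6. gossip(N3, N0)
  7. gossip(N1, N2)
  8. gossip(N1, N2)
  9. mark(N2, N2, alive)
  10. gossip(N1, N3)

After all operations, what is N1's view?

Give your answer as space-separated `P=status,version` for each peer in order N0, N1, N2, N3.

Op 1: gossip N2<->N0 -> N2.N0=(alive,v0) N2.N1=(alive,v0) N2.N2=(alive,v0) N2.N3=(alive,v0) | N0.N0=(alive,v0) N0.N1=(alive,v0) N0.N2=(alive,v0) N0.N3=(alive,v0)
Op 2: N3 marks N3=dead -> (dead,v1)
Op 3: gossip N2<->N0 -> N2.N0=(alive,v0) N2.N1=(alive,v0) N2.N2=(alive,v0) N2.N3=(alive,v0) | N0.N0=(alive,v0) N0.N1=(alive,v0) N0.N2=(alive,v0) N0.N3=(alive,v0)
Op 4: N1 marks N3=suspect -> (suspect,v1)
Op 5: gossip N1<->N2 -> N1.N0=(alive,v0) N1.N1=(alive,v0) N1.N2=(alive,v0) N1.N3=(suspect,v1) | N2.N0=(alive,v0) N2.N1=(alive,v0) N2.N2=(alive,v0) N2.N3=(suspect,v1)
Op 6: gossip N3<->N0 -> N3.N0=(alive,v0) N3.N1=(alive,v0) N3.N2=(alive,v0) N3.N3=(dead,v1) | N0.N0=(alive,v0) N0.N1=(alive,v0) N0.N2=(alive,v0) N0.N3=(dead,v1)
Op 7: gossip N1<->N2 -> N1.N0=(alive,v0) N1.N1=(alive,v0) N1.N2=(alive,v0) N1.N3=(suspect,v1) | N2.N0=(alive,v0) N2.N1=(alive,v0) N2.N2=(alive,v0) N2.N3=(suspect,v1)
Op 8: gossip N1<->N2 -> N1.N0=(alive,v0) N1.N1=(alive,v0) N1.N2=(alive,v0) N1.N3=(suspect,v1) | N2.N0=(alive,v0) N2.N1=(alive,v0) N2.N2=(alive,v0) N2.N3=(suspect,v1)
Op 9: N2 marks N2=alive -> (alive,v1)
Op 10: gossip N1<->N3 -> N1.N0=(alive,v0) N1.N1=(alive,v0) N1.N2=(alive,v0) N1.N3=(suspect,v1) | N3.N0=(alive,v0) N3.N1=(alive,v0) N3.N2=(alive,v0) N3.N3=(dead,v1)

Answer: N0=alive,0 N1=alive,0 N2=alive,0 N3=suspect,1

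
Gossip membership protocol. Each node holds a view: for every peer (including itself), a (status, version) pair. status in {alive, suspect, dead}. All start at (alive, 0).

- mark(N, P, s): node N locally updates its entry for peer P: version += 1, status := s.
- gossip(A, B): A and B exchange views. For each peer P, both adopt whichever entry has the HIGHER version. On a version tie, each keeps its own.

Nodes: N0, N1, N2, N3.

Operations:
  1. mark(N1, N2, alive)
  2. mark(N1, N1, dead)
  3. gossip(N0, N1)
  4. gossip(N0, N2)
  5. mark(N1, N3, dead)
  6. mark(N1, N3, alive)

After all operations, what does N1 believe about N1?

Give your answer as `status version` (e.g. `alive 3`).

Answer: dead 1

Derivation:
Op 1: N1 marks N2=alive -> (alive,v1)
Op 2: N1 marks N1=dead -> (dead,v1)
Op 3: gossip N0<->N1 -> N0.N0=(alive,v0) N0.N1=(dead,v1) N0.N2=(alive,v1) N0.N3=(alive,v0) | N1.N0=(alive,v0) N1.N1=(dead,v1) N1.N2=(alive,v1) N1.N3=(alive,v0)
Op 4: gossip N0<->N2 -> N0.N0=(alive,v0) N0.N1=(dead,v1) N0.N2=(alive,v1) N0.N3=(alive,v0) | N2.N0=(alive,v0) N2.N1=(dead,v1) N2.N2=(alive,v1) N2.N3=(alive,v0)
Op 5: N1 marks N3=dead -> (dead,v1)
Op 6: N1 marks N3=alive -> (alive,v2)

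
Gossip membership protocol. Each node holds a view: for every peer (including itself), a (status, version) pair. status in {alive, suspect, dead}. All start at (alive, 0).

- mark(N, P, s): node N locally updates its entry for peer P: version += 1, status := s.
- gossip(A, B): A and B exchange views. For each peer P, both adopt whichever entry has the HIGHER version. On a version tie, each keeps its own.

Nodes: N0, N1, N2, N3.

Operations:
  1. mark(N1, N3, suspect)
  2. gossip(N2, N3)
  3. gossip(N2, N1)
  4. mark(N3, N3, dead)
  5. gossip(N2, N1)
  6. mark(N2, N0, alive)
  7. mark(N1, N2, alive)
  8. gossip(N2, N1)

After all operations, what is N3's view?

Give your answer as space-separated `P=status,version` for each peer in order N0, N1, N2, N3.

Answer: N0=alive,0 N1=alive,0 N2=alive,0 N3=dead,1

Derivation:
Op 1: N1 marks N3=suspect -> (suspect,v1)
Op 2: gossip N2<->N3 -> N2.N0=(alive,v0) N2.N1=(alive,v0) N2.N2=(alive,v0) N2.N3=(alive,v0) | N3.N0=(alive,v0) N3.N1=(alive,v0) N3.N2=(alive,v0) N3.N3=(alive,v0)
Op 3: gossip N2<->N1 -> N2.N0=(alive,v0) N2.N1=(alive,v0) N2.N2=(alive,v0) N2.N3=(suspect,v1) | N1.N0=(alive,v0) N1.N1=(alive,v0) N1.N2=(alive,v0) N1.N3=(suspect,v1)
Op 4: N3 marks N3=dead -> (dead,v1)
Op 5: gossip N2<->N1 -> N2.N0=(alive,v0) N2.N1=(alive,v0) N2.N2=(alive,v0) N2.N3=(suspect,v1) | N1.N0=(alive,v0) N1.N1=(alive,v0) N1.N2=(alive,v0) N1.N3=(suspect,v1)
Op 6: N2 marks N0=alive -> (alive,v1)
Op 7: N1 marks N2=alive -> (alive,v1)
Op 8: gossip N2<->N1 -> N2.N0=(alive,v1) N2.N1=(alive,v0) N2.N2=(alive,v1) N2.N3=(suspect,v1) | N1.N0=(alive,v1) N1.N1=(alive,v0) N1.N2=(alive,v1) N1.N3=(suspect,v1)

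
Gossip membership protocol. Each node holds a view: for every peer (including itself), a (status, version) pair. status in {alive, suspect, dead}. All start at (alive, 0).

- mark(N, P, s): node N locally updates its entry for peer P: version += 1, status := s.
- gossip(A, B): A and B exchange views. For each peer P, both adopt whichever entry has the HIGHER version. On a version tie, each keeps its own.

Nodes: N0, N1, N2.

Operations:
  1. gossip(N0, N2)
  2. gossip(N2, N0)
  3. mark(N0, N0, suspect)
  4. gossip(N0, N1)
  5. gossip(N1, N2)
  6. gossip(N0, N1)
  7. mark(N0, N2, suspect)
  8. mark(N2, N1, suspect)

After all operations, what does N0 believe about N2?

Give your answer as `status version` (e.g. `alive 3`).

Op 1: gossip N0<->N2 -> N0.N0=(alive,v0) N0.N1=(alive,v0) N0.N2=(alive,v0) | N2.N0=(alive,v0) N2.N1=(alive,v0) N2.N2=(alive,v0)
Op 2: gossip N2<->N0 -> N2.N0=(alive,v0) N2.N1=(alive,v0) N2.N2=(alive,v0) | N0.N0=(alive,v0) N0.N1=(alive,v0) N0.N2=(alive,v0)
Op 3: N0 marks N0=suspect -> (suspect,v1)
Op 4: gossip N0<->N1 -> N0.N0=(suspect,v1) N0.N1=(alive,v0) N0.N2=(alive,v0) | N1.N0=(suspect,v1) N1.N1=(alive,v0) N1.N2=(alive,v0)
Op 5: gossip N1<->N2 -> N1.N0=(suspect,v1) N1.N1=(alive,v0) N1.N2=(alive,v0) | N2.N0=(suspect,v1) N2.N1=(alive,v0) N2.N2=(alive,v0)
Op 6: gossip N0<->N1 -> N0.N0=(suspect,v1) N0.N1=(alive,v0) N0.N2=(alive,v0) | N1.N0=(suspect,v1) N1.N1=(alive,v0) N1.N2=(alive,v0)
Op 7: N0 marks N2=suspect -> (suspect,v1)
Op 8: N2 marks N1=suspect -> (suspect,v1)

Answer: suspect 1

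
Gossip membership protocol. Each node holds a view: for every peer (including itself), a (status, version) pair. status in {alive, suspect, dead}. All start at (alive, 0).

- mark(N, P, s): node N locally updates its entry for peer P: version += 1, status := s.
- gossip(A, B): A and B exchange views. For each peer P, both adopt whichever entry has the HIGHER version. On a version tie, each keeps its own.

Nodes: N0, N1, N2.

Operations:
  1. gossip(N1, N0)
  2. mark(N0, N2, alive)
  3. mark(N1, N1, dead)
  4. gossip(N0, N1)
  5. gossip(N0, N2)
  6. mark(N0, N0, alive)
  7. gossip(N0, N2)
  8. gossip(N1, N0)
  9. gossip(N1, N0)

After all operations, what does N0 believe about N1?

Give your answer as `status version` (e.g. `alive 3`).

Op 1: gossip N1<->N0 -> N1.N0=(alive,v0) N1.N1=(alive,v0) N1.N2=(alive,v0) | N0.N0=(alive,v0) N0.N1=(alive,v0) N0.N2=(alive,v0)
Op 2: N0 marks N2=alive -> (alive,v1)
Op 3: N1 marks N1=dead -> (dead,v1)
Op 4: gossip N0<->N1 -> N0.N0=(alive,v0) N0.N1=(dead,v1) N0.N2=(alive,v1) | N1.N0=(alive,v0) N1.N1=(dead,v1) N1.N2=(alive,v1)
Op 5: gossip N0<->N2 -> N0.N0=(alive,v0) N0.N1=(dead,v1) N0.N2=(alive,v1) | N2.N0=(alive,v0) N2.N1=(dead,v1) N2.N2=(alive,v1)
Op 6: N0 marks N0=alive -> (alive,v1)
Op 7: gossip N0<->N2 -> N0.N0=(alive,v1) N0.N1=(dead,v1) N0.N2=(alive,v1) | N2.N0=(alive,v1) N2.N1=(dead,v1) N2.N2=(alive,v1)
Op 8: gossip N1<->N0 -> N1.N0=(alive,v1) N1.N1=(dead,v1) N1.N2=(alive,v1) | N0.N0=(alive,v1) N0.N1=(dead,v1) N0.N2=(alive,v1)
Op 9: gossip N1<->N0 -> N1.N0=(alive,v1) N1.N1=(dead,v1) N1.N2=(alive,v1) | N0.N0=(alive,v1) N0.N1=(dead,v1) N0.N2=(alive,v1)

Answer: dead 1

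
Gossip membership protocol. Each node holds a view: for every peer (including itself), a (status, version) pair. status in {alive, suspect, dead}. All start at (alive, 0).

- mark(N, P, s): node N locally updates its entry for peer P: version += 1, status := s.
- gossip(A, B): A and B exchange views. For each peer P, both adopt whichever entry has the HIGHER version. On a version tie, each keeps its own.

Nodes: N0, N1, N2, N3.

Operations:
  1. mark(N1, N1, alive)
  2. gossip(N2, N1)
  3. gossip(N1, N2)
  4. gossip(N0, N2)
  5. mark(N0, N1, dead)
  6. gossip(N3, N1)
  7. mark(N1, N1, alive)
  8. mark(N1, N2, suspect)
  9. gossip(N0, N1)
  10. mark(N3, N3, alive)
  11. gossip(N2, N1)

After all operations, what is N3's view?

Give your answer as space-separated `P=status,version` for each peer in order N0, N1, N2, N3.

Op 1: N1 marks N1=alive -> (alive,v1)
Op 2: gossip N2<->N1 -> N2.N0=(alive,v0) N2.N1=(alive,v1) N2.N2=(alive,v0) N2.N3=(alive,v0) | N1.N0=(alive,v0) N1.N1=(alive,v1) N1.N2=(alive,v0) N1.N3=(alive,v0)
Op 3: gossip N1<->N2 -> N1.N0=(alive,v0) N1.N1=(alive,v1) N1.N2=(alive,v0) N1.N3=(alive,v0) | N2.N0=(alive,v0) N2.N1=(alive,v1) N2.N2=(alive,v0) N2.N3=(alive,v0)
Op 4: gossip N0<->N2 -> N0.N0=(alive,v0) N0.N1=(alive,v1) N0.N2=(alive,v0) N0.N3=(alive,v0) | N2.N0=(alive,v0) N2.N1=(alive,v1) N2.N2=(alive,v0) N2.N3=(alive,v0)
Op 5: N0 marks N1=dead -> (dead,v2)
Op 6: gossip N3<->N1 -> N3.N0=(alive,v0) N3.N1=(alive,v1) N3.N2=(alive,v0) N3.N3=(alive,v0) | N1.N0=(alive,v0) N1.N1=(alive,v1) N1.N2=(alive,v0) N1.N3=(alive,v0)
Op 7: N1 marks N1=alive -> (alive,v2)
Op 8: N1 marks N2=suspect -> (suspect,v1)
Op 9: gossip N0<->N1 -> N0.N0=(alive,v0) N0.N1=(dead,v2) N0.N2=(suspect,v1) N0.N3=(alive,v0) | N1.N0=(alive,v0) N1.N1=(alive,v2) N1.N2=(suspect,v1) N1.N3=(alive,v0)
Op 10: N3 marks N3=alive -> (alive,v1)
Op 11: gossip N2<->N1 -> N2.N0=(alive,v0) N2.N1=(alive,v2) N2.N2=(suspect,v1) N2.N3=(alive,v0) | N1.N0=(alive,v0) N1.N1=(alive,v2) N1.N2=(suspect,v1) N1.N3=(alive,v0)

Answer: N0=alive,0 N1=alive,1 N2=alive,0 N3=alive,1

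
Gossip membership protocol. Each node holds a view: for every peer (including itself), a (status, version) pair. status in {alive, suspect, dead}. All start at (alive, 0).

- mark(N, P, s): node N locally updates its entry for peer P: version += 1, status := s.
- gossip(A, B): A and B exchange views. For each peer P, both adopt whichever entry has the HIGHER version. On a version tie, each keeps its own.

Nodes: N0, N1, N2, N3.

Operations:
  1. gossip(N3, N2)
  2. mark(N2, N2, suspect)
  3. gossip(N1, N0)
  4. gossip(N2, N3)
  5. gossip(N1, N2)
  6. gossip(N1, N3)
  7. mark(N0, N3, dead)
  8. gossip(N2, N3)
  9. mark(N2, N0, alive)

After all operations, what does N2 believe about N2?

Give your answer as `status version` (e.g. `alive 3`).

Op 1: gossip N3<->N2 -> N3.N0=(alive,v0) N3.N1=(alive,v0) N3.N2=(alive,v0) N3.N3=(alive,v0) | N2.N0=(alive,v0) N2.N1=(alive,v0) N2.N2=(alive,v0) N2.N3=(alive,v0)
Op 2: N2 marks N2=suspect -> (suspect,v1)
Op 3: gossip N1<->N0 -> N1.N0=(alive,v0) N1.N1=(alive,v0) N1.N2=(alive,v0) N1.N3=(alive,v0) | N0.N0=(alive,v0) N0.N1=(alive,v0) N0.N2=(alive,v0) N0.N3=(alive,v0)
Op 4: gossip N2<->N3 -> N2.N0=(alive,v0) N2.N1=(alive,v0) N2.N2=(suspect,v1) N2.N3=(alive,v0) | N3.N0=(alive,v0) N3.N1=(alive,v0) N3.N2=(suspect,v1) N3.N3=(alive,v0)
Op 5: gossip N1<->N2 -> N1.N0=(alive,v0) N1.N1=(alive,v0) N1.N2=(suspect,v1) N1.N3=(alive,v0) | N2.N0=(alive,v0) N2.N1=(alive,v0) N2.N2=(suspect,v1) N2.N3=(alive,v0)
Op 6: gossip N1<->N3 -> N1.N0=(alive,v0) N1.N1=(alive,v0) N1.N2=(suspect,v1) N1.N3=(alive,v0) | N3.N0=(alive,v0) N3.N1=(alive,v0) N3.N2=(suspect,v1) N3.N3=(alive,v0)
Op 7: N0 marks N3=dead -> (dead,v1)
Op 8: gossip N2<->N3 -> N2.N0=(alive,v0) N2.N1=(alive,v0) N2.N2=(suspect,v1) N2.N3=(alive,v0) | N3.N0=(alive,v0) N3.N1=(alive,v0) N3.N2=(suspect,v1) N3.N3=(alive,v0)
Op 9: N2 marks N0=alive -> (alive,v1)

Answer: suspect 1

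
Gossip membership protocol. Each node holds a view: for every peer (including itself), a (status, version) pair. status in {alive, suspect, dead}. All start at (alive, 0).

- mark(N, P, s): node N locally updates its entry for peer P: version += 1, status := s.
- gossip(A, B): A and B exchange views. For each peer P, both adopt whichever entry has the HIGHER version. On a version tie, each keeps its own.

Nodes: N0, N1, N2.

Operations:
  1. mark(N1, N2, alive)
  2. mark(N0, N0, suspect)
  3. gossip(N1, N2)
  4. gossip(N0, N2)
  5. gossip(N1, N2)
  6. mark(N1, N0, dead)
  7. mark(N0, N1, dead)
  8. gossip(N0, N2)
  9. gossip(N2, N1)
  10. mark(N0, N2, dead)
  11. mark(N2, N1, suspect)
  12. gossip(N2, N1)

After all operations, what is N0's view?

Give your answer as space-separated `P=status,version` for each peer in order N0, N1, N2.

Answer: N0=suspect,1 N1=dead,1 N2=dead,2

Derivation:
Op 1: N1 marks N2=alive -> (alive,v1)
Op 2: N0 marks N0=suspect -> (suspect,v1)
Op 3: gossip N1<->N2 -> N1.N0=(alive,v0) N1.N1=(alive,v0) N1.N2=(alive,v1) | N2.N0=(alive,v0) N2.N1=(alive,v0) N2.N2=(alive,v1)
Op 4: gossip N0<->N2 -> N0.N0=(suspect,v1) N0.N1=(alive,v0) N0.N2=(alive,v1) | N2.N0=(suspect,v1) N2.N1=(alive,v0) N2.N2=(alive,v1)
Op 5: gossip N1<->N2 -> N1.N0=(suspect,v1) N1.N1=(alive,v0) N1.N2=(alive,v1) | N2.N0=(suspect,v1) N2.N1=(alive,v0) N2.N2=(alive,v1)
Op 6: N1 marks N0=dead -> (dead,v2)
Op 7: N0 marks N1=dead -> (dead,v1)
Op 8: gossip N0<->N2 -> N0.N0=(suspect,v1) N0.N1=(dead,v1) N0.N2=(alive,v1) | N2.N0=(suspect,v1) N2.N1=(dead,v1) N2.N2=(alive,v1)
Op 9: gossip N2<->N1 -> N2.N0=(dead,v2) N2.N1=(dead,v1) N2.N2=(alive,v1) | N1.N0=(dead,v2) N1.N1=(dead,v1) N1.N2=(alive,v1)
Op 10: N0 marks N2=dead -> (dead,v2)
Op 11: N2 marks N1=suspect -> (suspect,v2)
Op 12: gossip N2<->N1 -> N2.N0=(dead,v2) N2.N1=(suspect,v2) N2.N2=(alive,v1) | N1.N0=(dead,v2) N1.N1=(suspect,v2) N1.N2=(alive,v1)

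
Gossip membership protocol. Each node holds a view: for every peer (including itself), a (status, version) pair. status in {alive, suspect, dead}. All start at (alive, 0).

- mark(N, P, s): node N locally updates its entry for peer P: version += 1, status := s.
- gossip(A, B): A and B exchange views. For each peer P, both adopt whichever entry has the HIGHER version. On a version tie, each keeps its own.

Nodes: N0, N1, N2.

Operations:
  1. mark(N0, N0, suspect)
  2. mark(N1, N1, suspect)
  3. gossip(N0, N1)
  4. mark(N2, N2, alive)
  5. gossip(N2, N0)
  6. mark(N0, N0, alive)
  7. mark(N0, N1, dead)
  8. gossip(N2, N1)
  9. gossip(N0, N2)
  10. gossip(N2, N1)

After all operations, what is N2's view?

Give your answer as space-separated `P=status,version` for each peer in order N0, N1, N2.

Answer: N0=alive,2 N1=dead,2 N2=alive,1

Derivation:
Op 1: N0 marks N0=suspect -> (suspect,v1)
Op 2: N1 marks N1=suspect -> (suspect,v1)
Op 3: gossip N0<->N1 -> N0.N0=(suspect,v1) N0.N1=(suspect,v1) N0.N2=(alive,v0) | N1.N0=(suspect,v1) N1.N1=(suspect,v1) N1.N2=(alive,v0)
Op 4: N2 marks N2=alive -> (alive,v1)
Op 5: gossip N2<->N0 -> N2.N0=(suspect,v1) N2.N1=(suspect,v1) N2.N2=(alive,v1) | N0.N0=(suspect,v1) N0.N1=(suspect,v1) N0.N2=(alive,v1)
Op 6: N0 marks N0=alive -> (alive,v2)
Op 7: N0 marks N1=dead -> (dead,v2)
Op 8: gossip N2<->N1 -> N2.N0=(suspect,v1) N2.N1=(suspect,v1) N2.N2=(alive,v1) | N1.N0=(suspect,v1) N1.N1=(suspect,v1) N1.N2=(alive,v1)
Op 9: gossip N0<->N2 -> N0.N0=(alive,v2) N0.N1=(dead,v2) N0.N2=(alive,v1) | N2.N0=(alive,v2) N2.N1=(dead,v2) N2.N2=(alive,v1)
Op 10: gossip N2<->N1 -> N2.N0=(alive,v2) N2.N1=(dead,v2) N2.N2=(alive,v1) | N1.N0=(alive,v2) N1.N1=(dead,v2) N1.N2=(alive,v1)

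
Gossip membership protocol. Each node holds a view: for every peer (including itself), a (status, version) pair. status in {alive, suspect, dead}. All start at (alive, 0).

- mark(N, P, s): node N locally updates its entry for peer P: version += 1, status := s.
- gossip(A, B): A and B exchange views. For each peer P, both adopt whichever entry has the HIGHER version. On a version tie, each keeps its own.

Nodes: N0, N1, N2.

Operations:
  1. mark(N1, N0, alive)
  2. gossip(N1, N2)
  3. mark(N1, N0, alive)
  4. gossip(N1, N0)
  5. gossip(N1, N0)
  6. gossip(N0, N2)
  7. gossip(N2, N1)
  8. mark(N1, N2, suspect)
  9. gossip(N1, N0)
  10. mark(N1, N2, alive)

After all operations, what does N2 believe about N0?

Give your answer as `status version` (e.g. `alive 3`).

Answer: alive 2

Derivation:
Op 1: N1 marks N0=alive -> (alive,v1)
Op 2: gossip N1<->N2 -> N1.N0=(alive,v1) N1.N1=(alive,v0) N1.N2=(alive,v0) | N2.N0=(alive,v1) N2.N1=(alive,v0) N2.N2=(alive,v0)
Op 3: N1 marks N0=alive -> (alive,v2)
Op 4: gossip N1<->N0 -> N1.N0=(alive,v2) N1.N1=(alive,v0) N1.N2=(alive,v0) | N0.N0=(alive,v2) N0.N1=(alive,v0) N0.N2=(alive,v0)
Op 5: gossip N1<->N0 -> N1.N0=(alive,v2) N1.N1=(alive,v0) N1.N2=(alive,v0) | N0.N0=(alive,v2) N0.N1=(alive,v0) N0.N2=(alive,v0)
Op 6: gossip N0<->N2 -> N0.N0=(alive,v2) N0.N1=(alive,v0) N0.N2=(alive,v0) | N2.N0=(alive,v2) N2.N1=(alive,v0) N2.N2=(alive,v0)
Op 7: gossip N2<->N1 -> N2.N0=(alive,v2) N2.N1=(alive,v0) N2.N2=(alive,v0) | N1.N0=(alive,v2) N1.N1=(alive,v0) N1.N2=(alive,v0)
Op 8: N1 marks N2=suspect -> (suspect,v1)
Op 9: gossip N1<->N0 -> N1.N0=(alive,v2) N1.N1=(alive,v0) N1.N2=(suspect,v1) | N0.N0=(alive,v2) N0.N1=(alive,v0) N0.N2=(suspect,v1)
Op 10: N1 marks N2=alive -> (alive,v2)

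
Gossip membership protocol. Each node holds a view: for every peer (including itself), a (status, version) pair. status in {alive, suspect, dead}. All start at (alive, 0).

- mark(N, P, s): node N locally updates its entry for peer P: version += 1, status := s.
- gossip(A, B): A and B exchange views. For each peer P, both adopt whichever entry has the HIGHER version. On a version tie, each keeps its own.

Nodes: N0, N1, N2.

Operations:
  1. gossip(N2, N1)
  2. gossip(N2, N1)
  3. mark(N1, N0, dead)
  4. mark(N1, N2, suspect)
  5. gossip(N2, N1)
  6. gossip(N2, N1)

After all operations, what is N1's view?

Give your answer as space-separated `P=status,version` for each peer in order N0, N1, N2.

Answer: N0=dead,1 N1=alive,0 N2=suspect,1

Derivation:
Op 1: gossip N2<->N1 -> N2.N0=(alive,v0) N2.N1=(alive,v0) N2.N2=(alive,v0) | N1.N0=(alive,v0) N1.N1=(alive,v0) N1.N2=(alive,v0)
Op 2: gossip N2<->N1 -> N2.N0=(alive,v0) N2.N1=(alive,v0) N2.N2=(alive,v0) | N1.N0=(alive,v0) N1.N1=(alive,v0) N1.N2=(alive,v0)
Op 3: N1 marks N0=dead -> (dead,v1)
Op 4: N1 marks N2=suspect -> (suspect,v1)
Op 5: gossip N2<->N1 -> N2.N0=(dead,v1) N2.N1=(alive,v0) N2.N2=(suspect,v1) | N1.N0=(dead,v1) N1.N1=(alive,v0) N1.N2=(suspect,v1)
Op 6: gossip N2<->N1 -> N2.N0=(dead,v1) N2.N1=(alive,v0) N2.N2=(suspect,v1) | N1.N0=(dead,v1) N1.N1=(alive,v0) N1.N2=(suspect,v1)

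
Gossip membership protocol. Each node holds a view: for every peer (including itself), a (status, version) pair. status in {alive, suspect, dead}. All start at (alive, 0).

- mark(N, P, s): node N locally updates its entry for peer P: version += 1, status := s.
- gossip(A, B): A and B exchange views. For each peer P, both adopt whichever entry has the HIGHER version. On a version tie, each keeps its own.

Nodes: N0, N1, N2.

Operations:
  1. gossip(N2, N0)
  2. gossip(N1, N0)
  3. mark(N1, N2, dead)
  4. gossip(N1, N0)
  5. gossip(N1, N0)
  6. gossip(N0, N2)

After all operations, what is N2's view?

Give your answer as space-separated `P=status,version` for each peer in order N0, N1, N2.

Op 1: gossip N2<->N0 -> N2.N0=(alive,v0) N2.N1=(alive,v0) N2.N2=(alive,v0) | N0.N0=(alive,v0) N0.N1=(alive,v0) N0.N2=(alive,v0)
Op 2: gossip N1<->N0 -> N1.N0=(alive,v0) N1.N1=(alive,v0) N1.N2=(alive,v0) | N0.N0=(alive,v0) N0.N1=(alive,v0) N0.N2=(alive,v0)
Op 3: N1 marks N2=dead -> (dead,v1)
Op 4: gossip N1<->N0 -> N1.N0=(alive,v0) N1.N1=(alive,v0) N1.N2=(dead,v1) | N0.N0=(alive,v0) N0.N1=(alive,v0) N0.N2=(dead,v1)
Op 5: gossip N1<->N0 -> N1.N0=(alive,v0) N1.N1=(alive,v0) N1.N2=(dead,v1) | N0.N0=(alive,v0) N0.N1=(alive,v0) N0.N2=(dead,v1)
Op 6: gossip N0<->N2 -> N0.N0=(alive,v0) N0.N1=(alive,v0) N0.N2=(dead,v1) | N2.N0=(alive,v0) N2.N1=(alive,v0) N2.N2=(dead,v1)

Answer: N0=alive,0 N1=alive,0 N2=dead,1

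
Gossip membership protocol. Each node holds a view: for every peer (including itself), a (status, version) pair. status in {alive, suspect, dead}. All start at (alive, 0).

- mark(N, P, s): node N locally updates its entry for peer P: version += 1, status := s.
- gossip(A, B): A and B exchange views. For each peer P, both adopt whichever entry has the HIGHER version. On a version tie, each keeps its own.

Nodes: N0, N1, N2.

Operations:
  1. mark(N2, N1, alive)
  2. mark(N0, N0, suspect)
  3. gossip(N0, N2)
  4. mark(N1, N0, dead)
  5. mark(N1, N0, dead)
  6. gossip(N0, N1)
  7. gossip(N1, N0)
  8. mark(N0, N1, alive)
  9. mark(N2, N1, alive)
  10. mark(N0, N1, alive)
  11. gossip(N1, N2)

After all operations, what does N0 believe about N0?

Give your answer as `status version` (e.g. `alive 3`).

Op 1: N2 marks N1=alive -> (alive,v1)
Op 2: N0 marks N0=suspect -> (suspect,v1)
Op 3: gossip N0<->N2 -> N0.N0=(suspect,v1) N0.N1=(alive,v1) N0.N2=(alive,v0) | N2.N0=(suspect,v1) N2.N1=(alive,v1) N2.N2=(alive,v0)
Op 4: N1 marks N0=dead -> (dead,v1)
Op 5: N1 marks N0=dead -> (dead,v2)
Op 6: gossip N0<->N1 -> N0.N0=(dead,v2) N0.N1=(alive,v1) N0.N2=(alive,v0) | N1.N0=(dead,v2) N1.N1=(alive,v1) N1.N2=(alive,v0)
Op 7: gossip N1<->N0 -> N1.N0=(dead,v2) N1.N1=(alive,v1) N1.N2=(alive,v0) | N0.N0=(dead,v2) N0.N1=(alive,v1) N0.N2=(alive,v0)
Op 8: N0 marks N1=alive -> (alive,v2)
Op 9: N2 marks N1=alive -> (alive,v2)
Op 10: N0 marks N1=alive -> (alive,v3)
Op 11: gossip N1<->N2 -> N1.N0=(dead,v2) N1.N1=(alive,v2) N1.N2=(alive,v0) | N2.N0=(dead,v2) N2.N1=(alive,v2) N2.N2=(alive,v0)

Answer: dead 2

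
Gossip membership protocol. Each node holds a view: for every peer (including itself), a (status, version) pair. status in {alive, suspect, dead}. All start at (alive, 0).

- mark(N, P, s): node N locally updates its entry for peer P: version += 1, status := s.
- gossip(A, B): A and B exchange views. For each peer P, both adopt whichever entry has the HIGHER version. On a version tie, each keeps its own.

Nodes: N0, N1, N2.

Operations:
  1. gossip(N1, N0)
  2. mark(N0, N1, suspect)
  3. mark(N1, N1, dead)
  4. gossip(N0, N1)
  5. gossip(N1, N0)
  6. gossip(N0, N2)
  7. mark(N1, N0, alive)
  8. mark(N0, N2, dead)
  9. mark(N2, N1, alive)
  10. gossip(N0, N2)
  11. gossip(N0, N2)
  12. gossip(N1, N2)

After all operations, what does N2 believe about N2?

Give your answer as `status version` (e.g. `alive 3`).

Op 1: gossip N1<->N0 -> N1.N0=(alive,v0) N1.N1=(alive,v0) N1.N2=(alive,v0) | N0.N0=(alive,v0) N0.N1=(alive,v0) N0.N2=(alive,v0)
Op 2: N0 marks N1=suspect -> (suspect,v1)
Op 3: N1 marks N1=dead -> (dead,v1)
Op 4: gossip N0<->N1 -> N0.N0=(alive,v0) N0.N1=(suspect,v1) N0.N2=(alive,v0) | N1.N0=(alive,v0) N1.N1=(dead,v1) N1.N2=(alive,v0)
Op 5: gossip N1<->N0 -> N1.N0=(alive,v0) N1.N1=(dead,v1) N1.N2=(alive,v0) | N0.N0=(alive,v0) N0.N1=(suspect,v1) N0.N2=(alive,v0)
Op 6: gossip N0<->N2 -> N0.N0=(alive,v0) N0.N1=(suspect,v1) N0.N2=(alive,v0) | N2.N0=(alive,v0) N2.N1=(suspect,v1) N2.N2=(alive,v0)
Op 7: N1 marks N0=alive -> (alive,v1)
Op 8: N0 marks N2=dead -> (dead,v1)
Op 9: N2 marks N1=alive -> (alive,v2)
Op 10: gossip N0<->N2 -> N0.N0=(alive,v0) N0.N1=(alive,v2) N0.N2=(dead,v1) | N2.N0=(alive,v0) N2.N1=(alive,v2) N2.N2=(dead,v1)
Op 11: gossip N0<->N2 -> N0.N0=(alive,v0) N0.N1=(alive,v2) N0.N2=(dead,v1) | N2.N0=(alive,v0) N2.N1=(alive,v2) N2.N2=(dead,v1)
Op 12: gossip N1<->N2 -> N1.N0=(alive,v1) N1.N1=(alive,v2) N1.N2=(dead,v1) | N2.N0=(alive,v1) N2.N1=(alive,v2) N2.N2=(dead,v1)

Answer: dead 1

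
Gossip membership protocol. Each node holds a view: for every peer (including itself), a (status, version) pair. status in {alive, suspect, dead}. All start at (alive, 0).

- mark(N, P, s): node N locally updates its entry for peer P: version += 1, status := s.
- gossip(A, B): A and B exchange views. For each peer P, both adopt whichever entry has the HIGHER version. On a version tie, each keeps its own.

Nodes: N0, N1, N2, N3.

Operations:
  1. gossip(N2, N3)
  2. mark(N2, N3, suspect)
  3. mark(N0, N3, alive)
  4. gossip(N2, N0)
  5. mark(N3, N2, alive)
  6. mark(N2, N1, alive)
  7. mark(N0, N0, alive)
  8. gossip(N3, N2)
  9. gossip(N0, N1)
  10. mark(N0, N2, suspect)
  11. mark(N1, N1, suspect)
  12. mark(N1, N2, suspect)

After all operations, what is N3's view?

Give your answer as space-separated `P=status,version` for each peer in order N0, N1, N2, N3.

Answer: N0=alive,0 N1=alive,1 N2=alive,1 N3=suspect,1

Derivation:
Op 1: gossip N2<->N3 -> N2.N0=(alive,v0) N2.N1=(alive,v0) N2.N2=(alive,v0) N2.N3=(alive,v0) | N3.N0=(alive,v0) N3.N1=(alive,v0) N3.N2=(alive,v0) N3.N3=(alive,v0)
Op 2: N2 marks N3=suspect -> (suspect,v1)
Op 3: N0 marks N3=alive -> (alive,v1)
Op 4: gossip N2<->N0 -> N2.N0=(alive,v0) N2.N1=(alive,v0) N2.N2=(alive,v0) N2.N3=(suspect,v1) | N0.N0=(alive,v0) N0.N1=(alive,v0) N0.N2=(alive,v0) N0.N3=(alive,v1)
Op 5: N3 marks N2=alive -> (alive,v1)
Op 6: N2 marks N1=alive -> (alive,v1)
Op 7: N0 marks N0=alive -> (alive,v1)
Op 8: gossip N3<->N2 -> N3.N0=(alive,v0) N3.N1=(alive,v1) N3.N2=(alive,v1) N3.N3=(suspect,v1) | N2.N0=(alive,v0) N2.N1=(alive,v1) N2.N2=(alive,v1) N2.N3=(suspect,v1)
Op 9: gossip N0<->N1 -> N0.N0=(alive,v1) N0.N1=(alive,v0) N0.N2=(alive,v0) N0.N3=(alive,v1) | N1.N0=(alive,v1) N1.N1=(alive,v0) N1.N2=(alive,v0) N1.N3=(alive,v1)
Op 10: N0 marks N2=suspect -> (suspect,v1)
Op 11: N1 marks N1=suspect -> (suspect,v1)
Op 12: N1 marks N2=suspect -> (suspect,v1)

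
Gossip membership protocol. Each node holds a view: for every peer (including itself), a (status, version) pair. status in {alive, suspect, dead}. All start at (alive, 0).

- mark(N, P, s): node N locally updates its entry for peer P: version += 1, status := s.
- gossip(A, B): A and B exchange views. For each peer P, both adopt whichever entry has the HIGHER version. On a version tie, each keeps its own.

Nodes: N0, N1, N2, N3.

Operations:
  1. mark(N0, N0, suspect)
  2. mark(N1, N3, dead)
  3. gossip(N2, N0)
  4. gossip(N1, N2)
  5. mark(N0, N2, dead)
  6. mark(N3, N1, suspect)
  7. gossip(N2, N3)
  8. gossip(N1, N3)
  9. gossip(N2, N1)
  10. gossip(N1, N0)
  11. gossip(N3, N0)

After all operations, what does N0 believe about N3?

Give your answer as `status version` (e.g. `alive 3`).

Op 1: N0 marks N0=suspect -> (suspect,v1)
Op 2: N1 marks N3=dead -> (dead,v1)
Op 3: gossip N2<->N0 -> N2.N0=(suspect,v1) N2.N1=(alive,v0) N2.N2=(alive,v0) N2.N3=(alive,v0) | N0.N0=(suspect,v1) N0.N1=(alive,v0) N0.N2=(alive,v0) N0.N3=(alive,v0)
Op 4: gossip N1<->N2 -> N1.N0=(suspect,v1) N1.N1=(alive,v0) N1.N2=(alive,v0) N1.N3=(dead,v1) | N2.N0=(suspect,v1) N2.N1=(alive,v0) N2.N2=(alive,v0) N2.N3=(dead,v1)
Op 5: N0 marks N2=dead -> (dead,v1)
Op 6: N3 marks N1=suspect -> (suspect,v1)
Op 7: gossip N2<->N3 -> N2.N0=(suspect,v1) N2.N1=(suspect,v1) N2.N2=(alive,v0) N2.N3=(dead,v1) | N3.N0=(suspect,v1) N3.N1=(suspect,v1) N3.N2=(alive,v0) N3.N3=(dead,v1)
Op 8: gossip N1<->N3 -> N1.N0=(suspect,v1) N1.N1=(suspect,v1) N1.N2=(alive,v0) N1.N3=(dead,v1) | N3.N0=(suspect,v1) N3.N1=(suspect,v1) N3.N2=(alive,v0) N3.N3=(dead,v1)
Op 9: gossip N2<->N1 -> N2.N0=(suspect,v1) N2.N1=(suspect,v1) N2.N2=(alive,v0) N2.N3=(dead,v1) | N1.N0=(suspect,v1) N1.N1=(suspect,v1) N1.N2=(alive,v0) N1.N3=(dead,v1)
Op 10: gossip N1<->N0 -> N1.N0=(suspect,v1) N1.N1=(suspect,v1) N1.N2=(dead,v1) N1.N3=(dead,v1) | N0.N0=(suspect,v1) N0.N1=(suspect,v1) N0.N2=(dead,v1) N0.N3=(dead,v1)
Op 11: gossip N3<->N0 -> N3.N0=(suspect,v1) N3.N1=(suspect,v1) N3.N2=(dead,v1) N3.N3=(dead,v1) | N0.N0=(suspect,v1) N0.N1=(suspect,v1) N0.N2=(dead,v1) N0.N3=(dead,v1)

Answer: dead 1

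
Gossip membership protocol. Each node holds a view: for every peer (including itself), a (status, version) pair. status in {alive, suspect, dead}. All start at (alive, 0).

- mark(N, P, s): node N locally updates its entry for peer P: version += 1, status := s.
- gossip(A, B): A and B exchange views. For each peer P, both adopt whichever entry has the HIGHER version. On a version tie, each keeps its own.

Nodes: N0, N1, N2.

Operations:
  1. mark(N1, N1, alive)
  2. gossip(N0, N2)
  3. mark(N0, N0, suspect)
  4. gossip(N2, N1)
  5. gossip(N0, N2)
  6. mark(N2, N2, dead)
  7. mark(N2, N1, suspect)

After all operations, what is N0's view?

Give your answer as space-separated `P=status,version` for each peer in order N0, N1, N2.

Answer: N0=suspect,1 N1=alive,1 N2=alive,0

Derivation:
Op 1: N1 marks N1=alive -> (alive,v1)
Op 2: gossip N0<->N2 -> N0.N0=(alive,v0) N0.N1=(alive,v0) N0.N2=(alive,v0) | N2.N0=(alive,v0) N2.N1=(alive,v0) N2.N2=(alive,v0)
Op 3: N0 marks N0=suspect -> (suspect,v1)
Op 4: gossip N2<->N1 -> N2.N0=(alive,v0) N2.N1=(alive,v1) N2.N2=(alive,v0) | N1.N0=(alive,v0) N1.N1=(alive,v1) N1.N2=(alive,v0)
Op 5: gossip N0<->N2 -> N0.N0=(suspect,v1) N0.N1=(alive,v1) N0.N2=(alive,v0) | N2.N0=(suspect,v1) N2.N1=(alive,v1) N2.N2=(alive,v0)
Op 6: N2 marks N2=dead -> (dead,v1)
Op 7: N2 marks N1=suspect -> (suspect,v2)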